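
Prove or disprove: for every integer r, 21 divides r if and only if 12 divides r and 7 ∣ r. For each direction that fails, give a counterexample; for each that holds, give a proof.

(⇒) fails; (⇐) holds.

(⟹) This fails: take r = 21. Certainly 21 ∣ 21, but 12 ∤ 21.

(⟸) Suppose 12 ∣ r and 7 ∣ r. Any common multiple of 12 and 7 is a multiple of their lcm; here gcd(12, 7) = 1, so lcm(12, 7) = 12·7 = 84, so 84 ∣ r. Since 21 ∣ 84, it follows that 21 ∣ r.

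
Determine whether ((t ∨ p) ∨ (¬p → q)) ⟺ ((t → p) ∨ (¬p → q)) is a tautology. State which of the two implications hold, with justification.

Neither implication holds.

(⇒) This fails. Under q = F, t = T, p = F, the left side is true but the right side is false.

(⇐) This fails. Under q = F, t = F, p = F, the left side is false but the right side is true.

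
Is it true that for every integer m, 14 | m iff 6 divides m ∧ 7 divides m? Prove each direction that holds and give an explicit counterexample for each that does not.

(⟹) This fails: take m = 14. Certainly 14 ∣ 14, but 6 ∤ 14.

(⟸) Suppose 6 ∣ m and 7 ∣ m. Any common multiple of 6 and 7 is a multiple of their lcm; here gcd(6, 7) = 1, so lcm(6, 7) = 6·7 = 42, so 42 ∣ m. Since 14 ∣ 42, it follows that 14 ∣ m.

Only the reverse direction holds.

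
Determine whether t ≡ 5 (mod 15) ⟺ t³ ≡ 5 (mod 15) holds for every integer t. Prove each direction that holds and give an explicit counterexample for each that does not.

Forward direction. Suppose t ≡ 5 (mod 15). Write t = 15j + 5. Then (15j + 5)³ = 3375j³ + 3375j² + 1125j + 125 = 15(225j³ + 225j² + 75j + 8) + 5, so t³ ≡ 5 (mod 15).

Converse. Suppose t³ ≡ 5 (mod 15). The only residue r in {0, …, 14} with r³ ≡ 5 (mod 15) is r = 5, so t ≡ 5 (mod 15).

Both directions hold.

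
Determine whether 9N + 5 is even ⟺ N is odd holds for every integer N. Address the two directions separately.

[⇒] Suppose 9N + 5 is even. Since 9 is odd, 9N and N have the same parity, so 9N + 5 ≡ N + 5 (mod 2). As 5 is odd, 9N + 5 is even exactly when N is odd. Thus N is odd.

[⇐] Conversely, suppose N is odd; write N = 2j + 1. Then 9N + 5 = 9·(2j + 1) + 5 = 2·9j + 14, which is even.

Equivalent; both directions hold.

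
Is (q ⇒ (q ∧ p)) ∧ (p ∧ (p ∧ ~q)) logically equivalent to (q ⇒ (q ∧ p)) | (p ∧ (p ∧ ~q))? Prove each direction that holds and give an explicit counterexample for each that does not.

(⇒) holds; (⇐) fails.

(⟹) Assume the antecedent. If q is true, the antecedent cannot hold. If q is false, (q ⇒ (q ∧ p)) | (p ∧ (p ∧ ~q)) reduces to true regardless of the other variables. Either way (q ⇒ (q ∧ p)) | (p ∧ (p ∧ ~q)) holds.

(⟸) This fails. Under q = F, p = F, the left side is false but the right side is true.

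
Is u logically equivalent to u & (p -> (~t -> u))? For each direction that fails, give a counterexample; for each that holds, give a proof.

(⟹) Assume the antecedent. If t is true, the antecedent forces (t = T, u = T, p = F) or (t = T, u = T, p = T), and u & (p -> (~t -> u)) holds there. If t is false, the antecedent forces (t = F, u = T, p = F) or (t = F, u = T, p = T), and u & (p -> (~t -> u)) holds there. Either way u & (p -> (~t -> u)) holds.

(⟸) Assume the antecedent. If t is true, the antecedent forces (t = T, u = T, p = F) or (t = T, u = T, p = T), and u holds there. If t is false, the antecedent forces (t = F, u = T, p = F) or (t = F, u = T, p = T), and u holds there. Either way u holds.

The biconditional holds.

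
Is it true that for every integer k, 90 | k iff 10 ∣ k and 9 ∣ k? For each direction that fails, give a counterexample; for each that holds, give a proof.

Equivalent; both directions hold.

[⇐] Suppose 10 ∣ k and 9 ∣ k. Any common multiple of 10 and 9 is a multiple of their lcm; here gcd(10, 9) = 1, so lcm(10, 9) = 10·9 = 90, so 90 ∣ k.

[⇒] If 90 ∣ k, write k = 90q. Since 90 = 9·10, k = 10·(9q), so 10 ∣ k; and since 90 = 10·9, k = 9·(10q), so 9 ∣ k.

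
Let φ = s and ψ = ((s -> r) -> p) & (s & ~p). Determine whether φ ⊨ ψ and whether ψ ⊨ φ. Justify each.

Forward direction. This fails. Under s = T, p = T, r = F, the left side is true but the right side is false.

Converse. Assume the antecedent. If s is true, s reduces to true regardless of the other variables. If s is false, the antecedent cannot hold. Either way s holds.

The forward direction fails; the converse holds.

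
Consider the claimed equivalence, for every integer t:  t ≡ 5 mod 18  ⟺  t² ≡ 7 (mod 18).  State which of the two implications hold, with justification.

Only the forward direction holds.

(⟹) Suppose t ≡ 5 mod 18. Write t = 18j + 5. Then (18j + 5)² = 324j² + 180j + 25 = 18(18j² + 10j + 1) + 7, so t² ≡ 7 (mod 18).

(⟸) This fails: take t = 13. Then 13² = 169 ≡ 7 (mod 18), yet 13 ≡ 13 (mod 18), not 5.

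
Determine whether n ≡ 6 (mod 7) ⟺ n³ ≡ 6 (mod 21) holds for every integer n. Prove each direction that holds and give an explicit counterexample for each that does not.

Forward direction. This fails: take n = 13. Then 13 ≡ 6 (mod 7), but 13³ = 2197 ≡ 13 (mod 21), not 6.

Converse. This fails: take n = 3. Then 3³ = 27 ≡ 6 (mod 21), yet 3 ≡ 3 (mod 7), not 6.

Neither implication holds.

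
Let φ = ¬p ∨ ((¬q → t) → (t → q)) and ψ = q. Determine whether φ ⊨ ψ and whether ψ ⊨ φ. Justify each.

(⇒) fails; (⇐) holds.

[⇐] Assume the antecedent. If p is true, the antecedent forces (p = T, q = T, t = F) or (p = T, q = T, t = T), and ¬p ∨ ((¬q → t) → (t → q)) holds there. If p is false, ¬p ∨ ((¬q → t) → (t → q)) reduces to true regardless of the other variables. Either way ¬p ∨ ((¬q → t) → (t → q)) holds.

[⇒] This fails. Under p = F, q = F, t = F, the left side is true but the right side is false.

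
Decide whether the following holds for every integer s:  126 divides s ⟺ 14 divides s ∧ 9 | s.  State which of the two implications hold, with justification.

(←) Suppose 14 ∣ s and 9 ∣ s. Any common multiple of 14 and 9 is a multiple of their lcm; here gcd(14, 9) = 1, so lcm(14, 9) = 14·9 = 126, so 126 ∣ s.

(→) If 126 ∣ s, write s = 126q. Since 126 = 9·14, s = 14·(9q), so 14 ∣ s; and since 126 = 14·9, s = 9·(14q), so 9 ∣ s.

Both directions hold; the statement is true.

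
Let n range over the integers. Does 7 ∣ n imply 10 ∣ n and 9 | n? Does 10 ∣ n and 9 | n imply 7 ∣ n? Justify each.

(→) This fails: take n = 7. Certainly 7 ∣ 7, but 10 ∤ 7.

(←) This fails: take n = 90. Both 10 ∣ 90 and 9 ∣ 90, yet 90 is not a multiple of 7 (since 90 = 12·7 + 6), so 7 ∤ 90.

Both directions fail.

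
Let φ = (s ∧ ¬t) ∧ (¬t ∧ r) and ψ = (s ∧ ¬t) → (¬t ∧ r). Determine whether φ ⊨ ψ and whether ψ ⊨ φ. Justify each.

Not equivalent: only (⇒) holds.

(⇐) This fails. Under s = F, t = F, r = F, the left side is false but the right side is true.

(⇒) Assume the antecedent. If s is true, the antecedent forces (s = T, t = F, r = T), and (s ∧ ¬t) → (¬t ∧ r) holds there. If s is false, the antecedent cannot hold. Either way (s ∧ ¬t) → (¬t ∧ r) holds.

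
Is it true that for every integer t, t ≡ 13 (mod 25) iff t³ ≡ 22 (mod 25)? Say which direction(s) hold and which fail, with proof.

Forward direction. Suppose t ≡ 13 (mod 25). Write t = 25j + 13. Then (25j + 13)³ = 15625j³ + 24375j² + 12675j + 2197 = 25(625j³ + 975j² + 507j + 87) + 22, so t³ ≡ 22 (mod 25).

Converse. Suppose t³ ≡ 22 (mod 25). The only residue r in {0, …, 24} with r³ ≡ 22 (mod 25) is r = 13, so t ≡ 13 (mod 25).

Both implications hold.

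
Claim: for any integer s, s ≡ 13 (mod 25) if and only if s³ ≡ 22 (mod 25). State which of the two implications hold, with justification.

Forward direction. Suppose s ≡ 13 (mod 25). Write s = 25j + 13. Then (25j + 13)³ = 15625j³ + 24375j² + 12675j + 2197 = 25(625j³ + 975j² + 507j + 87) + 22, so s³ ≡ 22 (mod 25).

Converse. Suppose s³ ≡ 22 (mod 25). The only residue r in {0, …, 24} with r³ ≡ 22 (mod 25) is r = 13, so s ≡ 13 (mod 25).

The biconditional holds.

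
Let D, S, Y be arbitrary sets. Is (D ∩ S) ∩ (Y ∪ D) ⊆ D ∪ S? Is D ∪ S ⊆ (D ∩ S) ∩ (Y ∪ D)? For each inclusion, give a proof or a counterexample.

Only the forward inclusion holds.

Forward inclusion. Let x ∈ (D ∩ S) ∩ (Y ∪ D). Then either x ∈ D ∩ S and x ∉ Y; or x ∈ D ∩ S ∩ Y. In each case x ∈ D ∪ S, so (D ∩ S) ∩ (Y ∪ D) ⊆ D ∪ S.

Reverse inclusion. This inclusion fails. Take D = {1}, S = ∅, Y = ∅; then 1 ∈ D ∪ S but 1 ∉ (D ∩ S) ∩ (Y ∪ D).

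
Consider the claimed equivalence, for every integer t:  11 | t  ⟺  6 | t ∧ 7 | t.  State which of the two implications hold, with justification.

(→) This fails: take t = 11. Certainly 11 ∣ 11, but 6 ∤ 11.

(←) This fails: take t = 42. Both 6 ∣ 42 and 7 ∣ 42, yet 42 is not a multiple of 11 (since 42 = 3·11 + 9), so 11 ∤ 42.

Both directions fail.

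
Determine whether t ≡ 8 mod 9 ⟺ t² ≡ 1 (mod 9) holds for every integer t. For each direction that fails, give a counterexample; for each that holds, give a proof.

Forward direction. Suppose t ≡ 8 mod 9. Write t = 9j + 8. Then (9j + 8)² = 81j² + 144j + 64 = 9(9j² + 16j + 7) + 1, so t² ≡ 1 (mod 9).

Converse. This fails: take t = 1. Then 1² = 1 ≡ 1 (mod 9), yet 1 ≡ 1 (mod 9), not 8.

Not equivalent: only (⇒) holds.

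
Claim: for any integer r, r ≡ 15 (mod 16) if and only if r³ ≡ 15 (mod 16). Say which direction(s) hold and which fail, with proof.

The biconditional holds.

(⟹) Suppose r ≡ 15 (mod 16). Write r = 16j + 15. Then (16j + 15)³ = 4096j³ + 11520j² + 10800j + 3375 = 16(256j³ + 720j² + 675j + 210) + 15, so r³ ≡ 15 (mod 16).

(⟸) Conversely, suppose r³ ≡ 15 (mod 16). The only residue r in {0, …, 15} with r³ ≡ 15 (mod 16) is r = 15, so r ≡ 15 (mod 16).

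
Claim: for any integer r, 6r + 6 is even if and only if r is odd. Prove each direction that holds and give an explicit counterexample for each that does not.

Only the converse holds.

(⇐) Suppose r is odd. Since 6 is even, 6r is even for every r, so 6r + 6 has the same parity as 6, which is even. Hence 6r + 6 is even.

(⇒) This fails: take r = 6. Then 6r + 6 = 42, which is even, yet r = 6 is even, not odd.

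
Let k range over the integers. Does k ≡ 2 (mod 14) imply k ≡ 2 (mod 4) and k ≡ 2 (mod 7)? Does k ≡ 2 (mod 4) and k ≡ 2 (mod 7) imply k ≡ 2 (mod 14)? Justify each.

Only the converse holds.

(⇒) This fails: k = 16 gives 16 ≡ 2 (mod 14) but 16 ≡ 0 (mod 4), so the conjunction on the right does not hold.

(⇐) Conversely, if k ≡ 2 (mod 4) and k ≡ 2 (mod 7), then by the Chinese remainder theorem k ≡ 2 (mod 28). Since 2 ≡ 2 (mod 14) and 14 ∣ 28, we get k ≡ 2 (mod 14).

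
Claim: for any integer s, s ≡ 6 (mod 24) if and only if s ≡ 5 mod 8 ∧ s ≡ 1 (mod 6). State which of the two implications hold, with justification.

Neither implication holds.

(⇒) This fails: s = 6 gives 6 ≡ 6 (mod 24) but 6 ≡ 6 (mod 8), so the conjunction on the right does not hold.

(⇐) This fails: s = 13 satisfies both congruences on the right (13 ≡ 5 mod 8 and 13 ≡ 1 mod 6) yet 13 ≡ 13 (mod 24), not 6.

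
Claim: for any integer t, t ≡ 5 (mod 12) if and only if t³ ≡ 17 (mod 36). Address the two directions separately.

(→) Suppose t ≡ 5 (mod 12). Working modulo 36, t ∈ {5, 17, 29}; for each such r, r³ ≡ 17 (mod 36).

(←) Conversely, the residues r modulo 36 with r³ ≡ 17 (mod 36) are exactly {5, 17, 29}, and each is ≡ 5 (mod 12).

The biconditional holds.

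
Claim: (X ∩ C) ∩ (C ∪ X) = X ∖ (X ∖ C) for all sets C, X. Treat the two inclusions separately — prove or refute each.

Reverse inclusion. Let x ∈ X ∖ (X ∖ C). Then x ∈ C ∩ X, from which x ∈ (X ∩ C) ∩ (C ∪ X).

Forward inclusion. Let x ∈ (X ∩ C) ∩ (C ∪ X). Then x ∈ C ∩ X, from which x ∈ X ∖ (X ∖ C).

Both inclusions hold; the sets are equal.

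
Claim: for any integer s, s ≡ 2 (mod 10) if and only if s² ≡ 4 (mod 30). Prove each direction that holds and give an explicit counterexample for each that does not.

(⟹) This fails: take s = 12. Then 12 ≡ 2 (mod 10), but 12² = 144 ≡ 24 (mod 30), not 4.

(⟸) This fails: take s = 8. Then 8² = 64 ≡ 4 (mod 30), yet 8 ≡ 8 (mod 10), not 2.

Neither direction holds.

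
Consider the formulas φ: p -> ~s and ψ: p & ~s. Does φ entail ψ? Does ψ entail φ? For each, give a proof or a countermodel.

Only the reverse direction holds.

Converse. Assume the antecedent. If p is true, the antecedent forces (p = T, s = F), and p -> ~s holds there. If p is false, the antecedent cannot hold. Either way p -> ~s holds.

Forward direction. This fails. Under p = F, s = F, the left side is true but the right side is false.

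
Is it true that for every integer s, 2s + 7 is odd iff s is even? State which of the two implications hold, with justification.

(⇒) This fails: take s = 5. Then 2s + 7 = 17, which is odd, yet s = 5 is odd, not even.

(⇐) Suppose s is even. Since 2 is even, 2s is even for every s, so 2s + 7 has the same parity as 7, which is odd. Hence 2s + 7 is odd.

The forward direction fails; the converse holds.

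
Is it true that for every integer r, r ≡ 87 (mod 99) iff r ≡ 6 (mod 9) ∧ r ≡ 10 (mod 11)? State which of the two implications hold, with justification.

(⟹) Suppose r ≡ 87 (mod 99); write r = 99j + 87. Since 9 ∣ 99, reducing mod 9 gives r ≡ 87 ≡ 6 (mod 9); since 11 ∣ 99, reducing mod 11 gives r ≡ 87 ≡ 10 (mod 11).

(⟸) Conversely, if r ≡ 6 (mod 9) and r ≡ 10 (mod 11), then by the Chinese remainder theorem r ≡ 87 (mod 99). This is exactly r ≡ 87 (mod 99).

Equivalent; both directions hold.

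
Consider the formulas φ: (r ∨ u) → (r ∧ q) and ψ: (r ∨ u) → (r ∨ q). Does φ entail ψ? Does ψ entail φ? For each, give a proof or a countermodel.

(⇒) holds; (⇐) fails.

(⇒) Assume the antecedent. If u is true, the antecedent forces (u = T, q = T, r = T), and (r ∨ u) → (r ∨ q) holds there. If u is false, (r ∨ u) → (r ∨ q) reduces to true regardless of the other variables. Either way (r ∨ u) → (r ∨ q) holds.

(⇐) This fails. Under u = T, q = T, r = F, the left side is false but the right side is true.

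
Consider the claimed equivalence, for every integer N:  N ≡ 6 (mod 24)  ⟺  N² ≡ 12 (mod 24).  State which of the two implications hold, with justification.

[⇒] Suppose N ≡ 6 (mod 24). Write N = 24j + 6. Then (24j + 6)² = 576j² + 288j + 36 = 24(24j² + 12j + 1) + 12, so N² ≡ 12 (mod 24).

[⇐] This fails: take N = 18. Then 18² = 324 ≡ 12 (mod 24), yet 18 ≡ 18 (mod 24), not 6.

Only the forward implication holds.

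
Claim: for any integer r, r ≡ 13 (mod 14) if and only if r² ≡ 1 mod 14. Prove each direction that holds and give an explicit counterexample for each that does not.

Forward direction. Suppose r ≡ 13 (mod 14). Write r = 14j + 13. Then (14j + 13)² = 196j² + 364j + 169 = 14(14j² + 26j + 12) + 1, so r² ≡ 1 (mod 14).

Converse. This fails: take r = 1. Then 1² = 1 ≡ 1 (mod 14), yet 1 ≡ 1 (mod 14), not 13.

(⇒) holds; (⇐) fails.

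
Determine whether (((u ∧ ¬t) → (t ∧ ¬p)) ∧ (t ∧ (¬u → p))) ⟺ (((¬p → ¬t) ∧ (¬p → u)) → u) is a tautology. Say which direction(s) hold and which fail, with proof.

(→) This fails. Under p = T, t = T, u = F, the left side is true but the right side is false.

(←) This fails. Under p = F, t = F, u = F, the left side is false but the right side is true.

Neither implication holds.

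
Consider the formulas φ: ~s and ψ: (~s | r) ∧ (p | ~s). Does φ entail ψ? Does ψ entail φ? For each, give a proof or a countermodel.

(⇒) holds; (⇐) fails.

(⟹) Assume the antecedent. If r is true, the antecedent forces (r = T, s = F, p = F) or (r = T, s = F, p = T), and (~s | r) ∧ (p | ~s) holds there. If r is false, the antecedent forces (r = F, s = F, p = F) or (r = F, s = F, p = T), and (~s | r) ∧ (p | ~s) holds there. Either way (~s | r) ∧ (p | ~s) holds.

(⟸) This fails. Under r = T, s = T, p = T, the left side is false but the right side is true.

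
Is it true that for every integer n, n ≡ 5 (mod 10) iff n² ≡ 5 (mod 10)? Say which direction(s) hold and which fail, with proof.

(⇒) Suppose n ≡ 5 (mod 10). Write n = 10j + 5. Then (10j + 5)² = 100j² + 100j + 25 = 10(10j² + 10j + 2) + 5, so n² ≡ 5 (mod 10).

(⇐) For the converse, argue contrapositively. If n ≢ 5 (mod 10), then n is congruent to one of 0, 1, 2, 3, 4, 6, 7, 8, 9 modulo 10, and these give n² ≡ 0, 1, 4, 9, 6, 6, 9, 4, 1 respectively — never 5.

Equivalent; both directions hold.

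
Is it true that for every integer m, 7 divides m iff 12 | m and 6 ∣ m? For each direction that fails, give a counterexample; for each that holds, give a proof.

(⇒) This fails: take m = 7. Certainly 7 ∣ 7, but 12 ∤ 7.

(⇐) This fails: take m = 12. Both 12 ∣ 12 and 6 ∣ 12, yet 12 is not a multiple of 7 (since 12 = 1·7 + 5), so 7 ∤ 12.

Neither implication holds.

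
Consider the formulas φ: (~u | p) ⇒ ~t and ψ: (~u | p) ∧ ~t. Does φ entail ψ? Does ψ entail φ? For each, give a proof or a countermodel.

(⇒) This fails. Under u = T, t = F, p = F, the left side is true but the right side is false.

(⇐) Assume the antecedent. If u is true, the antecedent forces (u = T, t = F, p = T), and (~u | p) ⇒ ~t holds there. If u is false, the antecedent forces (u = F, t = F, p = F) or (u = F, t = F, p = T), and (~u | p) ⇒ ~t holds there. Either way (~u | p) ⇒ ~t holds.

Only the reverse direction holds.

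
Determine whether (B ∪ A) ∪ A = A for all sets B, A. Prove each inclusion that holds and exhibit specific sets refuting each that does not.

(⟹) This inclusion fails. Take B = {1}, A = ∅; then 1 ∈ (B ∪ A) ∪ A but 1 ∉ A.

(⟸) Let x ∈ A. Then either x ∈ A and x ∉ B; or x ∈ B ∩ A. In each case x ∈ (B ∪ A) ∪ A, so A ⊆ (B ∪ A) ∪ A.

The sets are not equal: only the reverse inclusion holds.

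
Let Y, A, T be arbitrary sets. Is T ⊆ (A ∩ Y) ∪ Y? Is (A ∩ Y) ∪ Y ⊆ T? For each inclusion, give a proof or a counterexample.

Both inclusions fail.

Forward inclusion. This inclusion fails. Take Y = ∅, A = ∅, T = {1}; then 1 ∈ T but 1 ∉ (A ∩ Y) ∪ Y.

Reverse inclusion. This inclusion fails. Take Y = {1}, A = ∅, T = ∅; then 1 ∈ (A ∩ Y) ∪ Y but 1 ∉ T.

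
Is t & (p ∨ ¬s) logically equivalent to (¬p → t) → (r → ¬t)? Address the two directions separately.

(⇒) This fails. Under t = T, s = F, p = F, r = T, the left side is true but the right side is false.

(⇐) This fails. Under t = F, s = F, p = F, r = F, the left side is false but the right side is true.

Both directions fail.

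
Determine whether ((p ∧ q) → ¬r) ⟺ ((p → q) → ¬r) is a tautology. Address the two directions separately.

(←) Assume the antecedent. If r is true, the antecedent forces (r = T, q = F, p = T), and (p ∧ q) → ¬r holds there. If r is false, (p ∧ q) → ¬r reduces to true regardless of the other variables. Either way (p ∧ q) → ¬r holds.

(→) This fails. Under r = T, q = F, p = F, the left side is true but the right side is false.

The forward direction fails; the converse holds.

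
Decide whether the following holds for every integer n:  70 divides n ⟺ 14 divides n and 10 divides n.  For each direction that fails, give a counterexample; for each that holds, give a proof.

(→) If 70 ∣ n, write n = 70q. Since 70 = 5·14, n = 14·(5q), so 14 ∣ n; and since 70 = 7·10, n = 10·(7q), so 10 ∣ n.

(←) Suppose 14 ∣ n and 10 ∣ n. Any common multiple of 14 and 10 is a multiple of their lcm; here lcm(14, 10) = 14·10/gcd(14, 10) = 140/2 = 70, so 70 ∣ n.

Equivalent; both directions hold.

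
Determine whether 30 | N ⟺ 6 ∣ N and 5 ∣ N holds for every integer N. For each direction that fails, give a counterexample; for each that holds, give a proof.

(⟹) If 30 ∣ N, write N = 30q. Since 30 = 5·6, N = 6·(5q), so 6 ∣ N; and since 30 = 6·5, N = 5·(6q), so 5 ∣ N.

(⟸) Suppose 6 ∣ N and 5 ∣ N. Any common multiple of 6 and 5 is a multiple of their lcm; here gcd(6, 5) = 1, so lcm(6, 5) = 6·5 = 30, so 30 ∣ N.

Equivalent; both directions hold.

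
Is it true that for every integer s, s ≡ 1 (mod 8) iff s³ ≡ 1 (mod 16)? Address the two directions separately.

Only the reverse direction holds.

Forward direction. This fails: take s = 9. Then 9 ≡ 1 (mod 8), but 9³ = 729 ≡ 9 (mod 16), not 1.

Converse. The residues r modulo 16 with r³ ≡ 1 (mod 16) are exactly {1}, and each is ≡ 1 (mod 8).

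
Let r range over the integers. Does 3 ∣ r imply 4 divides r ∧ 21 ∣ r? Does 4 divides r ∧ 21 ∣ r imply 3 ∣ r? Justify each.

[⇐] Suppose 4 ∣ r and 21 ∣ r. Any common multiple of 4 and 21 is a multiple of their lcm; here gcd(4, 21) = 1, so lcm(4, 21) = 4·21 = 84, so 84 ∣ r. Since 3 ∣ 84, it follows that 3 ∣ r.

[⇒] This fails: take r = 3. Certainly 3 ∣ 3, but 4 ∤ 3.

The forward direction fails; the converse holds.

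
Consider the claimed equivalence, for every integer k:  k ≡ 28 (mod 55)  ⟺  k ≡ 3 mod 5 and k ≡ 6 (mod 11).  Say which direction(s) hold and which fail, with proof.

The biconditional holds.

(⟹) Suppose k ≡ 28 (mod 55); write k = 55j + 28. Since 5 ∣ 55, reducing mod 5 gives k ≡ 28 ≡ 3 (mod 5); since 11 ∣ 55, reducing mod 11 gives k ≡ 28 ≡ 6 (mod 11).

(⟸) Conversely, if k ≡ 3 (mod 5) and k ≡ 6 (mod 11), then by the Chinese remainder theorem k ≡ 28 (mod 55). This is exactly k ≡ 28 (mod 55).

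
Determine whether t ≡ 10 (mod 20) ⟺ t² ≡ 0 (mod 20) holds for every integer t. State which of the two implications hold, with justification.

(⟹) Suppose t ≡ 10 (mod 20). Write t = 20j + 10. Then (20j + 10)² = 400j² + 400j + 100 = 20(20j² + 20j + 5) + 0, so t² ≡ 0 (mod 20).

(⟸) This fails: take t = 0. Then 0² = 0 ≡ 0 (mod 20), yet 0 ≡ 0 (mod 20), not 10.

(⇒) holds; (⇐) fails.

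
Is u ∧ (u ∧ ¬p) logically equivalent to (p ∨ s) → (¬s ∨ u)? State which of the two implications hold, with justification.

[⇐] This fails. Under s = F, u = F, p = F, the left side is false but the right side is true.

[⇒] Assume the antecedent. If s is true, the antecedent forces (s = T, u = T, p = F), and (p ∨ s) → (¬s ∨ u) holds there. If s is false, (p ∨ s) → (¬s ∨ u) reduces to true regardless of the other variables. Either way (p ∨ s) → (¬s ∨ u) holds.

Only the forward implication holds.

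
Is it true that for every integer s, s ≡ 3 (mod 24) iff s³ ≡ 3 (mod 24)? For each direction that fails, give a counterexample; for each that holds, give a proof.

(⟹) Suppose s ≡ 3 (mod 24). Write s = 24j + 3. Then (24j + 3)³ = 13824j³ + 5184j² + 648j + 27 = 24(576j³ + 216j² + 27j + 1) + 3, so s³ ≡ 3 (mod 24).

(⟸) Conversely, suppose s³ ≡ 3 (mod 24). The only residue r in {0, …, 23} with r³ ≡ 3 (mod 24) is r = 3, so s ≡ 3 (mod 24).

Both directions hold.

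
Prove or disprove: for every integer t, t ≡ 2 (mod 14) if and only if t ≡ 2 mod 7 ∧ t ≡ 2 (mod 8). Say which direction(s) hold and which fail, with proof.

(→) This fails: t = 16 gives 16 ≡ 2 (mod 14) but 16 ≡ 0 (mod 8), so the conjunction on the right does not hold.

(←) Conversely, if t ≡ 2 (mod 7) and t ≡ 2 (mod 8), then by the Chinese remainder theorem t ≡ 2 (mod 56). Since 2 ≡ 2 (mod 14) and 14 ∣ 56, we get t ≡ 2 (mod 14).

(⇒) fails; (⇐) holds.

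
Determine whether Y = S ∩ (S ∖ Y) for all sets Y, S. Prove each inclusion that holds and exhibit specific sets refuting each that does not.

(⊆) fails and (⊇) fails.

(⟹) This inclusion fails. Take Y = {1}, S = ∅; then 1 ∈ Y but 1 ∉ S ∩ (S ∖ Y).

(⟸) This inclusion fails. Take Y = ∅, S = {1}; then 1 ∈ S ∩ (S ∖ Y) but 1 ∉ Y.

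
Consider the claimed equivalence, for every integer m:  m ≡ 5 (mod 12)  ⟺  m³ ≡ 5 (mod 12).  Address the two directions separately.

Both directions hold; the statement is true.

[⇒] Suppose m ≡ 5 (mod 12). Write m = 12j + 5. Then (12j + 5)³ = 1728j³ + 2160j² + 900j + 125 = 12(144j³ + 180j² + 75j + 10) + 5, so m³ ≡ 5 (mod 12).

[⇐] Conversely, suppose m³ ≡ 5 (mod 12). The only residue r in {0, …, 11} with r³ ≡ 5 (mod 12) is r = 5, so m ≡ 5 (mod 12).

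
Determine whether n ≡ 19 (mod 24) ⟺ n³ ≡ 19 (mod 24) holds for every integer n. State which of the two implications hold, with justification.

(⇒) Suppose n ≡ 19 (mod 24). Write n = 24j + 19. Then (24j + 19)³ = 13824j³ + 32832j² + 25992j + 6859 = 24(576j³ + 1368j² + 1083j + 285) + 19, so n³ ≡ 19 (mod 24).

(⇐) Conversely, suppose n³ ≡ 19 (mod 24). The only residue r in {0, …, 23} with r³ ≡ 19 (mod 24) is r = 19, so n ≡ 19 (mod 24).

Both implications hold.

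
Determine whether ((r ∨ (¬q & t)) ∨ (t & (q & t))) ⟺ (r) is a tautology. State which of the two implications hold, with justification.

Only the converse holds.

(⇒) This fails. Under r = F, q = F, t = T, the left side is true but the right side is false.

(⇐) Assume the antecedent. If r is true, (r ∨ (¬q & t)) ∨ (t & (q & t)) reduces to true regardless of the other variables. If r is false, the antecedent cannot hold. Either way (r ∨ (¬q & t)) ∨ (t & (q & t)) holds.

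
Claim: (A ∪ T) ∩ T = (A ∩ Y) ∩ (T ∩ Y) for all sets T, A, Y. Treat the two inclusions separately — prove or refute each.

(⊆) fails; (⊇) holds.

(⟹) This inclusion fails. Take T = {1}, A = ∅, Y = ∅; then 1 ∈ (A ∪ T) ∩ T but 1 ∉ (A ∩ Y) ∩ (T ∩ Y).

(⟸) Let x ∈ (A ∩ Y) ∩ (T ∩ Y). Then x ∈ T ∩ A ∩ Y, from which x ∈ (A ∪ T) ∩ T.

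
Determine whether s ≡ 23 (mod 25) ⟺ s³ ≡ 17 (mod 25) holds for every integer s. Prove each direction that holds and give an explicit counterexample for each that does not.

(⟹) Suppose s ≡ 23 (mod 25). Write s = 25j + 23. Then (25j + 23)³ = 15625j³ + 43125j² + 39675j + 12167 = 25(625j³ + 1725j² + 1587j + 486) + 17, so s³ ≡ 17 (mod 25).

(⟸) Conversely, suppose s³ ≡ 17 (mod 25). The only residue r in {0, …, 24} with r³ ≡ 17 (mod 25) is r = 23, so s ≡ 23 (mod 25).

Both directions hold.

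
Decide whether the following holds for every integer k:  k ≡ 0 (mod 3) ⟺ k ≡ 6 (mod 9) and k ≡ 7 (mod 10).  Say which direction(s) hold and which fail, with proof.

Converse. If k ≡ 6 (mod 9) and k ≡ 7 (mod 10), then by the Chinese remainder theorem k ≡ 87 (mod 90). Since 87 ≡ 0 (mod 3) and 3 ∣ 90, we get k ≡ 0 (mod 3).

Forward direction. This fails: k = 0 gives 0 ≡ 0 (mod 3) but 0 ≡ 0 (mod 9), so the conjunction on the right does not hold.

Only the reverse direction holds.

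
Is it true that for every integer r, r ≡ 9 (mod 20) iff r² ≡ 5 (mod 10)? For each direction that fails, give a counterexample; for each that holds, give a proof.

(⇒) This fails: take r = 9. Then 9 ≡ 9 (mod 20), but 9² = 81 ≡ 1 (mod 10), not 5.

(⇐) This fails: take r = 5. Then 5² = 25 ≡ 5 (mod 10), yet 5 ≡ 5 (mod 20), not 9.

Neither direction holds.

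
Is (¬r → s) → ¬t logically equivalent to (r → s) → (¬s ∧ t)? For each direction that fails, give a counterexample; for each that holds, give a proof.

Neither implication holds.

(⟹) This fails. Under r = F, s = F, t = F, the left side is true but the right side is false.

(⟸) This fails. Under r = T, s = F, t = T, the left side is false but the right side is true.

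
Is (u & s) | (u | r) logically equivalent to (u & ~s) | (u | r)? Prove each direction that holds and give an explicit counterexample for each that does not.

(→) Assume the antecedent. If r is true, (u & ~s) | (u | r) reduces to true regardless of the other variables. If r is false, the antecedent forces (s = F, r = F, u = T) or (s = T, r = F, u = T), and (u & ~s) | (u | r) holds there. Either way (u & ~s) | (u | r) holds.

(←) Assume the antecedent. If r is true, (u & s) | (u | r) reduces to true regardless of the other variables. If r is false, the antecedent forces (s = F, r = F, u = T) or (s = T, r = F, u = T), and (u & s) | (u | r) holds there. Either way (u & s) | (u | r) holds.

Both directions hold; the statement is true.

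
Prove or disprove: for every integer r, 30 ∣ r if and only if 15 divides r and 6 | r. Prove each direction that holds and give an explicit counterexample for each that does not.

Both directions hold; the statement is true.

[⇒] If 30 ∣ r, write r = 30q. Since 30 = 2·15, r = 15·(2q), so 15 ∣ r; and since 30 = 5·6, r = 6·(5q), so 6 ∣ r.

[⇐] Suppose 15 ∣ r and 6 ∣ r. Any common multiple of 15 and 6 is a multiple of their lcm; here lcm(15, 6) = 15·6/gcd(15, 6) = 90/3 = 30, so 30 ∣ r.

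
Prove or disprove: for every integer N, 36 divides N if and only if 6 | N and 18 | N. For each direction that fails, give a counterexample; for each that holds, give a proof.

[⇐] This fails: take N = 18. Both 6 ∣ 18 and 18 ∣ 18, yet 18 is not a multiple of 36 (since 18 = 0·36 + 18), so 36 ∤ 18.

[⇒] If 36 ∣ N, write N = 36q. Since 36 = 6·6, N = 6·(6q), so 6 ∣ N; and since 36 = 2·18, N = 18·(2q), so 18 ∣ N.

The forward direction holds; the converse fails.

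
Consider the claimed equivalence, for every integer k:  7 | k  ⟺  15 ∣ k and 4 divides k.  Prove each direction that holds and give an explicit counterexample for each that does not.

Both directions fail.

(→) This fails: take k = 7. Certainly 7 ∣ 7, but 15 ∤ 7.

(←) This fails: take k = 60. Both 15 ∣ 60 and 4 ∣ 60, yet 60 is not a multiple of 7 (since 60 = 8·7 + 4), so 7 ∤ 60.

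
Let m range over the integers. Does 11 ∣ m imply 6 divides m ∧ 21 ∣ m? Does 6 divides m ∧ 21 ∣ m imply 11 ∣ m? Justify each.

Neither implication holds.

(⟹) This fails: take m = 11. Certainly 11 ∣ 11, but 6 ∤ 11.

(⟸) This fails: take m = 42. Both 6 ∣ 42 and 21 ∣ 42, yet 42 is not a multiple of 11 (since 42 = 3·11 + 9), so 11 ∤ 42.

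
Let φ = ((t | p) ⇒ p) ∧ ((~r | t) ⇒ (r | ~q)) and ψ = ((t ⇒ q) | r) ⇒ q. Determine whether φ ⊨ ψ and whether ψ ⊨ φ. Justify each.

(⟹) This fails. Under p = F, r = F, q = F, t = F, the left side is true but the right side is false.

(⟸) This fails. Under p = F, r = F, q = T, t = F, the left side is false but the right side is true.

Both directions fail.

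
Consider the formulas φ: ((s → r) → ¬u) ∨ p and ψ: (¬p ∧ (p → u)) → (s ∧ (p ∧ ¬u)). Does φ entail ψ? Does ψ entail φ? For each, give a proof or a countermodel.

Forward direction. This fails. Under u = F, r = F, s = F, p = F, the left side is true but the right side is false.

Converse. Assume the antecedent. If p is true, ((s → r) → ¬u) ∨ p reduces to true regardless of the other variables. If p is false, the antecedent cannot hold. Either way ((s → r) → ¬u) ∨ p holds.

(⇒) fails; (⇐) holds.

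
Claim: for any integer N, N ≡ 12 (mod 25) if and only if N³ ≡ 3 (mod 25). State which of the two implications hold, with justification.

Both directions hold; the statement is true.

(⇒) Suppose N ≡ 12 (mod 25). Write N = 25j + 12. Then (25j + 12)³ = 15625j³ + 22500j² + 10800j + 1728 = 25(625j³ + 900j² + 432j + 69) + 3, so N³ ≡ 3 (mod 25).

(⇐) Conversely, suppose N³ ≡ 3 (mod 25). The only residue r in {0, …, 24} with r³ ≡ 3 (mod 25) is r = 12, so N ≡ 12 (mod 25).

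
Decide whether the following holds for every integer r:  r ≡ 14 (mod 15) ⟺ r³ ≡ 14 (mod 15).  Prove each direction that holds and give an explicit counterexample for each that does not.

[⇒] Suppose r ≡ 14 (mod 15). Write r = 15j + 14. Then (15j + 14)³ = 3375j³ + 9450j² + 8820j + 2744 = 15(225j³ + 630j² + 588j + 182) + 14, so r³ ≡ 14 (mod 15).

[⇐] Conversely, suppose r³ ≡ 14 (mod 15). The only residue r in {0, …, 14} with r³ ≡ 14 (mod 15) is r = 14, so r ≡ 14 (mod 15).

Both directions hold; the statement is true.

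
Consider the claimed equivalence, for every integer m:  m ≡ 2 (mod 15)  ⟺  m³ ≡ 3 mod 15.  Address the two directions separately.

(⇒) This fails: take m = 2. Then 2 ≡ 2 (mod 15), but 2³ = 8 ≡ 8 (mod 15), not 3.

(⇐) This fails: take m = 12. Then 12³ = 1728 ≡ 3 (mod 15), yet 12 ≡ 12 (mod 15), not 2.

Neither implication holds.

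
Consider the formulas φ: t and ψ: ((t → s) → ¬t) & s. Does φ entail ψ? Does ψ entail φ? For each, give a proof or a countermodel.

Both directions fail.

(→) This fails. Under s = F, t = T, the left side is true but the right side is false.

(←) This fails. Under s = T, t = F, the left side is false but the right side is true.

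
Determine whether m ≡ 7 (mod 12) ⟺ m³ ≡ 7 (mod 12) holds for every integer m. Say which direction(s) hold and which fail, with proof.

The biconditional holds.

(⇒) Suppose m ≡ 7 (mod 12). Write m = 12j + 7. Then (12j + 7)³ = 1728j³ + 3024j² + 1764j + 343 = 12(144j³ + 252j² + 147j + 28) + 7, so m³ ≡ 7 (mod 12).

(⇐) For the converse, argue contrapositively. If m ≢ 7 (mod 12), then m is congruent to one of 0, 1, 2, 3, 4, 5, 6, 8, 9, 10, 11 modulo 12, and these give m³ ≡ 0, 1, 8, 3, 4, 5, 0, 8, 9, 4, 11 respectively — never 7.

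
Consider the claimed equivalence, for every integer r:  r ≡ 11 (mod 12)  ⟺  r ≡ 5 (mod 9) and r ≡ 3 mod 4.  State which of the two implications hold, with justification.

Only the reverse direction holds.

Forward direction. This fails: r = 35 gives 35 ≡ 11 (mod 12) but 35 ≡ 8 (mod 9), so the conjunction on the right does not hold.

Converse. If r ≡ 5 (mod 9) and r ≡ 3 (mod 4), then by the Chinese remainder theorem r ≡ 23 (mod 36). Since 23 ≡ 11 (mod 12) and 12 ∣ 36, we get r ≡ 11 (mod 12).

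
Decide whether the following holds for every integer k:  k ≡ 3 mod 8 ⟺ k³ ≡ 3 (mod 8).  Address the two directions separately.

[⇒] Suppose k ≡ 3 mod 8. Write k = 8j + 3. Then (8j + 3)³ = 512j³ + 576j² + 216j + 27 = 8(64j³ + 72j² + 27j + 3) + 3, so k³ ≡ 3 (mod 8).

[⇐] Conversely, suppose k³ ≡ 3 (mod 8). The only residue r in {0, …, 7} with r³ ≡ 3 (mod 8) is r = 3, so k ≡ 3 (mod 8).

Both directions hold.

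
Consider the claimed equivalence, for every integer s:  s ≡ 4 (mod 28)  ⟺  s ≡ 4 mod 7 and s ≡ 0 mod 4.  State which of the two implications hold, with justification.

[⇒] Suppose s ≡ 4 (mod 28); write s = 28j + 4. Since 7 ∣ 28, reducing mod 7 gives s ≡ 4 (mod 7); since 4 ∣ 28, reducing mod 4 gives s ≡ 4 ≡ 0 (mod 4).

[⇐] Conversely, if s ≡ 4 (mod 7) and s ≡ 0 (mod 4), then by the Chinese remainder theorem s ≡ 4 (mod 28). This is exactly s ≡ 4 (mod 28).

Both directions hold.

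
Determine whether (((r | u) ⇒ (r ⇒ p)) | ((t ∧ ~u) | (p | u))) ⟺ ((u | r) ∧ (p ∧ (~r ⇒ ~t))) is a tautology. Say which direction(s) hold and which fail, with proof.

The forward direction fails; the converse holds.

[⇒] This fails. Under t = F, p = F, u = F, r = F, the left side is true but the right side is false.

[⇐] Assume the antecedent. If p is true, the consequent reduces to true regardless of the other variables. If p is false, the antecedent cannot hold. Either way the consequent holds.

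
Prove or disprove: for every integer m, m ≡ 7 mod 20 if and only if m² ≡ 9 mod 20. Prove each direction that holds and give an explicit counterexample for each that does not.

[⇒] Suppose m ≡ 7 mod 20. Write m = 20j + 7. Then (20j + 7)² = 400j² + 280j + 49 = 20(20j² + 14j + 2) + 9, so m² ≡ 9 (mod 20).

[⇐] This fails: take m = 3. Then 3² = 9 ≡ 9 (mod 20), yet 3 ≡ 3 (mod 20), not 7.

Not equivalent: only (⇒) holds.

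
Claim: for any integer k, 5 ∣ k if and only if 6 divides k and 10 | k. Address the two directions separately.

Forward direction. This fails: take k = 5. Certainly 5 ∣ 5, but 6 ∤ 5.

Converse. Suppose 6 ∣ k and 10 ∣ k. Any common multiple of 6 and 10 is a multiple of their lcm; here lcm(6, 10) = 6·10/gcd(6, 10) = 60/2 = 30, so 30 ∣ k. Since 5 ∣ 30, it follows that 5 ∣ k.

Only the converse holds.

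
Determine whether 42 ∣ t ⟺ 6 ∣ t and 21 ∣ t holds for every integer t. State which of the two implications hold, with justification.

(⇒) If 42 ∣ t, write t = 42q. Since 42 = 7·6, t = 6·(7q), so 6 ∣ t; and since 42 = 2·21, t = 21·(2q), so 21 ∣ t.

(⇐) Suppose 6 ∣ t and 21 ∣ t. Any common multiple of 6 and 21 is a multiple of their lcm; here lcm(6, 21) = 6·21/gcd(6, 21) = 126/3 = 42, so 42 ∣ t.

Both directions hold.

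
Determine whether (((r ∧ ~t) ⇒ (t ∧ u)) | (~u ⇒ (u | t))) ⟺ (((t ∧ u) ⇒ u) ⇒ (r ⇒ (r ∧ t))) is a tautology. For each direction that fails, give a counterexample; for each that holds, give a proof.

(⇒) fails; (⇐) holds.

Forward direction. This fails. Under u = T, t = F, r = T, the left side is true but the right side is false.

Converse. Assume the antecedent. If t is true, the consequent reduces to true regardless of the other variables. If t is false, the antecedent forces (u = F, t = F, r = F) or (u = T, t = F, r = F), and the consequent holds there. Either way the consequent holds.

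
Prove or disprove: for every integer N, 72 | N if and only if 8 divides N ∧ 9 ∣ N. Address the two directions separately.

(→) If 72 ∣ N, write N = 72q. Since 72 = 9·8, N = 8·(9q), so 8 ∣ N; and since 72 = 8·9, N = 9·(8q), so 9 ∣ N.

(←) Suppose 8 ∣ N and 9 ∣ N. Any common multiple of 8 and 9 is a multiple of their lcm; here gcd(8, 9) = 1, so lcm(8, 9) = 8·9 = 72, so 72 ∣ N.

Both directions hold.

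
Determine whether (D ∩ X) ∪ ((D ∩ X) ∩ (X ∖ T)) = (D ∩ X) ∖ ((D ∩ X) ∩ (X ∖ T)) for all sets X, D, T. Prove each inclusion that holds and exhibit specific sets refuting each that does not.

(⊆) fails; (⊇) holds.

Forward inclusion. This inclusion fails. Take X = {1}, D = {1}, T = ∅; then 1 ∈ (D ∩ X) ∪ ((D ∩ X) ∩ (X ∖ T)) but 1 ∉ (D ∩ X) ∖ ((D ∩ X) ∩ (X ∖ T)).

Reverse inclusion. Let x ∈ (D ∩ X) ∖ ((D ∩ X) ∩ (X ∖ T)). Then x ∈ X ∩ D ∩ T, from which x ∈ (D ∩ X) ∪ ((D ∩ X) ∩ (X ∖ T)).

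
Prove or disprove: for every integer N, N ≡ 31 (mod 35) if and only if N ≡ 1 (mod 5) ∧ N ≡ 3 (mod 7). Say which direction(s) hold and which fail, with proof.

(⇒) Suppose N ≡ 31 (mod 35); write N = 35j + 31. Since 5 ∣ 35, reducing mod 5 gives N ≡ 31 ≡ 1 (mod 5); since 7 ∣ 35, reducing mod 7 gives N ≡ 31 ≡ 3 (mod 7).

(⇐) Conversely, if N ≡ 1 (mod 5) and N ≡ 3 (mod 7), then by the Chinese remainder theorem N ≡ 31 (mod 35). This is exactly N ≡ 31 (mod 35).

Both implications hold.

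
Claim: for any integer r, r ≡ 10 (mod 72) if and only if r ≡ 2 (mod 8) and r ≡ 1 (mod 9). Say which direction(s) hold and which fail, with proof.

Equivalent; both directions hold.

Converse. If r ≡ 2 (mod 8) and r ≡ 1 (mod 9), then by the Chinese remainder theorem r ≡ 10 (mod 72). This is exactly r ≡ 10 (mod 72).

Forward direction. Suppose r ≡ 10 (mod 72); write r = 72j + 10. Since 8 ∣ 72, reducing mod 8 gives r ≡ 10 ≡ 2 (mod 8); since 9 ∣ 72, reducing mod 9 gives r ≡ 10 ≡ 1 (mod 9).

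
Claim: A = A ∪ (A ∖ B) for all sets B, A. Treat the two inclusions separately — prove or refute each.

(⟹) Let x ∈ A. Then either x ∈ A and x ∉ B; or x ∈ B ∩ A. In each case x ∈ A ∪ (A ∖ B), so A ⊆ A ∪ (A ∖ B).

(⟸) Let x ∈ A ∪ (A ∖ B). Then either x ∈ A and x ∉ B; or x ∈ B ∩ A. In each case x ∈ A, so A ∪ (A ∖ B) ⊆ A.

Both inclusions hold.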